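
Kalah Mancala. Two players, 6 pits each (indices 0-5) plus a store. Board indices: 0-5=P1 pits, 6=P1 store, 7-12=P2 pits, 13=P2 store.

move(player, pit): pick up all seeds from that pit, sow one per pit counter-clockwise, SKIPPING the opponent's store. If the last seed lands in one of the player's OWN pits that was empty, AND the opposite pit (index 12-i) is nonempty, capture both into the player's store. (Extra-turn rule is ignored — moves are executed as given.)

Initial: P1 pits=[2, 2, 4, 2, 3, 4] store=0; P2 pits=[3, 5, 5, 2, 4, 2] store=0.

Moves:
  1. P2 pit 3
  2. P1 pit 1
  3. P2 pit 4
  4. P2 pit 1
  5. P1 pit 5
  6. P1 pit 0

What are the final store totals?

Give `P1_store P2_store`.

Move 1: P2 pit3 -> P1=[2,2,4,2,3,4](0) P2=[3,5,5,0,5,3](0)
Move 2: P1 pit1 -> P1=[2,0,5,3,3,4](0) P2=[3,5,5,0,5,3](0)
Move 3: P2 pit4 -> P1=[3,1,6,3,3,4](0) P2=[3,5,5,0,0,4](1)
Move 4: P2 pit1 -> P1=[3,1,6,3,3,4](0) P2=[3,0,6,1,1,5](2)
Move 5: P1 pit5 -> P1=[3,1,6,3,3,0](1) P2=[4,1,7,1,1,5](2)
Move 6: P1 pit0 -> P1=[0,2,7,4,3,0](1) P2=[4,1,7,1,1,5](2)

Answer: 1 2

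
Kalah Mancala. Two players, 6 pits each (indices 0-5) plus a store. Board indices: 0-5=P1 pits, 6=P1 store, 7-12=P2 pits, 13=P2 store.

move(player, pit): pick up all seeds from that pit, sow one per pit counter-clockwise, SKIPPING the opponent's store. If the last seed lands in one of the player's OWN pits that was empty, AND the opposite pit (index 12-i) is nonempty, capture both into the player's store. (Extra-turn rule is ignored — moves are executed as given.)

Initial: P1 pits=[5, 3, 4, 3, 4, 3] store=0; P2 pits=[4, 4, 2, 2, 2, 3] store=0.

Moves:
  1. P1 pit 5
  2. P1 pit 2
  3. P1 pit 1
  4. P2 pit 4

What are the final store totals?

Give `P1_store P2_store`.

Answer: 2 1

Derivation:
Move 1: P1 pit5 -> P1=[5,3,4,3,4,0](1) P2=[5,5,2,2,2,3](0)
Move 2: P1 pit2 -> P1=[5,3,0,4,5,1](2) P2=[5,5,2,2,2,3](0)
Move 3: P1 pit1 -> P1=[5,0,1,5,6,1](2) P2=[5,5,2,2,2,3](0)
Move 4: P2 pit4 -> P1=[5,0,1,5,6,1](2) P2=[5,5,2,2,0,4](1)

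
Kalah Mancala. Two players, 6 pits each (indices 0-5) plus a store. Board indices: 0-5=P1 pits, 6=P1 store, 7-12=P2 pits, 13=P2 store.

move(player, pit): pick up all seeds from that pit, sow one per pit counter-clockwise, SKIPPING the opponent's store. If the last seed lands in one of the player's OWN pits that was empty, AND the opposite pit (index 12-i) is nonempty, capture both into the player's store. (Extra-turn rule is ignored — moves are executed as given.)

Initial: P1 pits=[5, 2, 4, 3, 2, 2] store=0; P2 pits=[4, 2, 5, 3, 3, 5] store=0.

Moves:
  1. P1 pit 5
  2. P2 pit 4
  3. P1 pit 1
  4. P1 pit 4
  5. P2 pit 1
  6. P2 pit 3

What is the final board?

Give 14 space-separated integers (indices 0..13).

Answer: 7 0 5 4 0 1 2 5 0 6 0 1 7 2

Derivation:
Move 1: P1 pit5 -> P1=[5,2,4,3,2,0](1) P2=[5,2,5,3,3,5](0)
Move 2: P2 pit4 -> P1=[6,2,4,3,2,0](1) P2=[5,2,5,3,0,6](1)
Move 3: P1 pit1 -> P1=[6,0,5,4,2,0](1) P2=[5,2,5,3,0,6](1)
Move 4: P1 pit4 -> P1=[6,0,5,4,0,1](2) P2=[5,2,5,3,0,6](1)
Move 5: P2 pit1 -> P1=[6,0,5,4,0,1](2) P2=[5,0,6,4,0,6](1)
Move 6: P2 pit3 -> P1=[7,0,5,4,0,1](2) P2=[5,0,6,0,1,7](2)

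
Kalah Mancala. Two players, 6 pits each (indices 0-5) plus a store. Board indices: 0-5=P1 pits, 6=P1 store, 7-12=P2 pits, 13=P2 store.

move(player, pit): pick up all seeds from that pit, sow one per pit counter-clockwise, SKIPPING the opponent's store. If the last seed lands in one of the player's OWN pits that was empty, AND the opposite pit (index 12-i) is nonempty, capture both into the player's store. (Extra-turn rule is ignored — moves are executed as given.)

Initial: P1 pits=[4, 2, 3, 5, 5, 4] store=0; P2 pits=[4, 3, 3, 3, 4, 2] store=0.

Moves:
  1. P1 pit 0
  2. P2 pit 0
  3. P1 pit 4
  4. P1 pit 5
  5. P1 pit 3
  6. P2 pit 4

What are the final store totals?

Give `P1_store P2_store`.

Move 1: P1 pit0 -> P1=[0,3,4,6,6,4](0) P2=[4,3,3,3,4,2](0)
Move 2: P2 pit0 -> P1=[0,3,4,6,6,4](0) P2=[0,4,4,4,5,2](0)
Move 3: P1 pit4 -> P1=[0,3,4,6,0,5](1) P2=[1,5,5,5,5,2](0)
Move 4: P1 pit5 -> P1=[0,3,4,6,0,0](2) P2=[2,6,6,6,5,2](0)
Move 5: P1 pit3 -> P1=[0,3,4,0,1,1](3) P2=[3,7,7,6,5,2](0)
Move 6: P2 pit4 -> P1=[1,4,5,0,1,1](3) P2=[3,7,7,6,0,3](1)

Answer: 3 1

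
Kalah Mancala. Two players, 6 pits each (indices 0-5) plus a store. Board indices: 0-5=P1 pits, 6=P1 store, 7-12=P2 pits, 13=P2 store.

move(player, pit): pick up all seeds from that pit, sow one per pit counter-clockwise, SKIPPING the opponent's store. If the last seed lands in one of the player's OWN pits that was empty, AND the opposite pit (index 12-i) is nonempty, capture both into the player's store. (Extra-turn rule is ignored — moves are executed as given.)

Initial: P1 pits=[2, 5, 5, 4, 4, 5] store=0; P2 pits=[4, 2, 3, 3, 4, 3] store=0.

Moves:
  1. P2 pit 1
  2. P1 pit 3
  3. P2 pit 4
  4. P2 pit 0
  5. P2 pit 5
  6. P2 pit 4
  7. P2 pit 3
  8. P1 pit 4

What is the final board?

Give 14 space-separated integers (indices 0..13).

Move 1: P2 pit1 -> P1=[2,5,5,4,4,5](0) P2=[4,0,4,4,4,3](0)
Move 2: P1 pit3 -> P1=[2,5,5,0,5,6](1) P2=[5,0,4,4,4,3](0)
Move 3: P2 pit4 -> P1=[3,6,5,0,5,6](1) P2=[5,0,4,4,0,4](1)
Move 4: P2 pit0 -> P1=[3,6,5,0,5,6](1) P2=[0,1,5,5,1,5](1)
Move 5: P2 pit5 -> P1=[4,7,6,1,5,6](1) P2=[0,1,5,5,1,0](2)
Move 6: P2 pit4 -> P1=[0,7,6,1,5,6](1) P2=[0,1,5,5,0,0](7)
Move 7: P2 pit3 -> P1=[1,8,6,1,5,6](1) P2=[0,1,5,0,1,1](8)
Move 8: P1 pit4 -> P1=[1,8,6,1,0,7](2) P2=[1,2,6,0,1,1](8)

Answer: 1 8 6 1 0 7 2 1 2 6 0 1 1 8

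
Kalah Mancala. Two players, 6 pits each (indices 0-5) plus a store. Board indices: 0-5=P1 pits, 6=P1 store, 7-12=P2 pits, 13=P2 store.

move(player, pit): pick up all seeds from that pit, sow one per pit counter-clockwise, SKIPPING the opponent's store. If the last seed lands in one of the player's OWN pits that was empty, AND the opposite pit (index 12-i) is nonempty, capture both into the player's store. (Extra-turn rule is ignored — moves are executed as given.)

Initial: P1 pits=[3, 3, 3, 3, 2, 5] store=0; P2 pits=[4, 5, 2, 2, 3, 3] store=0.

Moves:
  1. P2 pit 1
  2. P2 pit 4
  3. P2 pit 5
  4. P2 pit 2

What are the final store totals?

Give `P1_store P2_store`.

Answer: 0 9

Derivation:
Move 1: P2 pit1 -> P1=[3,3,3,3,2,5](0) P2=[4,0,3,3,4,4](1)
Move 2: P2 pit4 -> P1=[4,4,3,3,2,5](0) P2=[4,0,3,3,0,5](2)
Move 3: P2 pit5 -> P1=[5,5,4,4,2,5](0) P2=[4,0,3,3,0,0](3)
Move 4: P2 pit2 -> P1=[0,5,4,4,2,5](0) P2=[4,0,0,4,1,0](9)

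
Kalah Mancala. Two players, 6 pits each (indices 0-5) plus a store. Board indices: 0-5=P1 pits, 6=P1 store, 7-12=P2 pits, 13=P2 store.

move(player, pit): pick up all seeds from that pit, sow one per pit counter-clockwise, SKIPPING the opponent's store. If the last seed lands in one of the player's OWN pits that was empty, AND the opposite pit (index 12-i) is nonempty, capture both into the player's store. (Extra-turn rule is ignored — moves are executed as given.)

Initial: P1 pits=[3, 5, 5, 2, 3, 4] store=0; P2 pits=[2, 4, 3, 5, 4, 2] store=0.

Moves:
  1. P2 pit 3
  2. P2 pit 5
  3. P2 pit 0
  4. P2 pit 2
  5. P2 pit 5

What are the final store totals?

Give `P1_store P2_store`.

Answer: 0 4

Derivation:
Move 1: P2 pit3 -> P1=[4,6,5,2,3,4](0) P2=[2,4,3,0,5,3](1)
Move 2: P2 pit5 -> P1=[5,7,5,2,3,4](0) P2=[2,4,3,0,5,0](2)
Move 3: P2 pit0 -> P1=[5,7,5,2,3,4](0) P2=[0,5,4,0,5,0](2)
Move 4: P2 pit2 -> P1=[5,7,5,2,3,4](0) P2=[0,5,0,1,6,1](3)
Move 5: P2 pit5 -> P1=[5,7,5,2,3,4](0) P2=[0,5,0,1,6,0](4)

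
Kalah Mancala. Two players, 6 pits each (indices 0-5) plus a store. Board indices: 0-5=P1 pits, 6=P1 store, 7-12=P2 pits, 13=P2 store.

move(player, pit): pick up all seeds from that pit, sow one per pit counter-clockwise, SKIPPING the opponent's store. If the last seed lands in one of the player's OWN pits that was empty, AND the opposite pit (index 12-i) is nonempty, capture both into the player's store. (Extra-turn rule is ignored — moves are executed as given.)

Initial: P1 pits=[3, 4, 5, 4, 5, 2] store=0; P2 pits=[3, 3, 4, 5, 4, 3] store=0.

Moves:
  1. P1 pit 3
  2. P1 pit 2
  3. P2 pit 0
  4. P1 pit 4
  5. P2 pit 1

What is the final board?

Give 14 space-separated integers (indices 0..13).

Move 1: P1 pit3 -> P1=[3,4,5,0,6,3](1) P2=[4,3,4,5,4,3](0)
Move 2: P1 pit2 -> P1=[3,4,0,1,7,4](2) P2=[5,3,4,5,4,3](0)
Move 3: P2 pit0 -> P1=[3,4,0,1,7,4](2) P2=[0,4,5,6,5,4](0)
Move 4: P1 pit4 -> P1=[3,4,0,1,0,5](3) P2=[1,5,6,7,6,4](0)
Move 5: P2 pit1 -> P1=[3,4,0,1,0,5](3) P2=[1,0,7,8,7,5](1)

Answer: 3 4 0 1 0 5 3 1 0 7 8 7 5 1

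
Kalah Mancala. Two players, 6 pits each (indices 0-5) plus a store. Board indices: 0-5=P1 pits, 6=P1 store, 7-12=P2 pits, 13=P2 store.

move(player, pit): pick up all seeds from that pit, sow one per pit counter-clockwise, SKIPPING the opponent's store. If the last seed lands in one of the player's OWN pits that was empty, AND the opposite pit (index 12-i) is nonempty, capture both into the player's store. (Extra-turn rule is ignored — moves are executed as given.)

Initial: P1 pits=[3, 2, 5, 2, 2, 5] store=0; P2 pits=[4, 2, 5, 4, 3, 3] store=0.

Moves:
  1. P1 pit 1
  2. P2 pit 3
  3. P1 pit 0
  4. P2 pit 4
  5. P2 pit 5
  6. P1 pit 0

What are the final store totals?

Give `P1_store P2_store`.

Answer: 0 3

Derivation:
Move 1: P1 pit1 -> P1=[3,0,6,3,2,5](0) P2=[4,2,5,4,3,3](0)
Move 2: P2 pit3 -> P1=[4,0,6,3,2,5](0) P2=[4,2,5,0,4,4](1)
Move 3: P1 pit0 -> P1=[0,1,7,4,3,5](0) P2=[4,2,5,0,4,4](1)
Move 4: P2 pit4 -> P1=[1,2,7,4,3,5](0) P2=[4,2,5,0,0,5](2)
Move 5: P2 pit5 -> P1=[2,3,8,5,3,5](0) P2=[4,2,5,0,0,0](3)
Move 6: P1 pit0 -> P1=[0,4,9,5,3,5](0) P2=[4,2,5,0,0,0](3)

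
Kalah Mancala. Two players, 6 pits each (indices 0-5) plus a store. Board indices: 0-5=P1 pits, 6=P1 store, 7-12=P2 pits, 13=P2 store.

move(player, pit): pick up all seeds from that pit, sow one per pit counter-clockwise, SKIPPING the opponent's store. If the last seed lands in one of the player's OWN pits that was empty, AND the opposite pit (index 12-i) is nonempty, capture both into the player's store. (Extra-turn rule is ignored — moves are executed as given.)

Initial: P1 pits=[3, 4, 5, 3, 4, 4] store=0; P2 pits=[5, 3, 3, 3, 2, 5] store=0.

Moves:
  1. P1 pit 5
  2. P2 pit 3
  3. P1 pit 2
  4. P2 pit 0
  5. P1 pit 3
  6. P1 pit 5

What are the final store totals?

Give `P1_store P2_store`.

Answer: 4 2

Derivation:
Move 1: P1 pit5 -> P1=[3,4,5,3,4,0](1) P2=[6,4,4,3,2,5](0)
Move 2: P2 pit3 -> P1=[3,4,5,3,4,0](1) P2=[6,4,4,0,3,6](1)
Move 3: P1 pit2 -> P1=[3,4,0,4,5,1](2) P2=[7,4,4,0,3,6](1)
Move 4: P2 pit0 -> P1=[4,4,0,4,5,1](2) P2=[0,5,5,1,4,7](2)
Move 5: P1 pit3 -> P1=[4,4,0,0,6,2](3) P2=[1,5,5,1,4,7](2)
Move 6: P1 pit5 -> P1=[4,4,0,0,6,0](4) P2=[2,5,5,1,4,7](2)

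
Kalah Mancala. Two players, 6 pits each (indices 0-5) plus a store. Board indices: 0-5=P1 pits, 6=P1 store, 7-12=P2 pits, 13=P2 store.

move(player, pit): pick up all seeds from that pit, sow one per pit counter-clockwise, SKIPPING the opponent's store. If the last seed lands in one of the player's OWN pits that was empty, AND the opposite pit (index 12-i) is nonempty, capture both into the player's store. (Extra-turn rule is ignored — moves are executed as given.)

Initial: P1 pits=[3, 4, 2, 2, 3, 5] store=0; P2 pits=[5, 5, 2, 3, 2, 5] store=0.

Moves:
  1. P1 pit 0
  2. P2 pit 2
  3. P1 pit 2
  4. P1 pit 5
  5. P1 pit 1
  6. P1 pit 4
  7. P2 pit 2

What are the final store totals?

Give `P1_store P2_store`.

Move 1: P1 pit0 -> P1=[0,5,3,3,3,5](0) P2=[5,5,2,3,2,5](0)
Move 2: P2 pit2 -> P1=[0,5,3,3,3,5](0) P2=[5,5,0,4,3,5](0)
Move 3: P1 pit2 -> P1=[0,5,0,4,4,6](0) P2=[5,5,0,4,3,5](0)
Move 4: P1 pit5 -> P1=[0,5,0,4,4,0](1) P2=[6,6,1,5,4,5](0)
Move 5: P1 pit1 -> P1=[0,0,1,5,5,1](2) P2=[6,6,1,5,4,5](0)
Move 6: P1 pit4 -> P1=[0,0,1,5,0,2](3) P2=[7,7,2,5,4,5](0)
Move 7: P2 pit2 -> P1=[0,0,1,5,0,2](3) P2=[7,7,0,6,5,5](0)

Answer: 3 0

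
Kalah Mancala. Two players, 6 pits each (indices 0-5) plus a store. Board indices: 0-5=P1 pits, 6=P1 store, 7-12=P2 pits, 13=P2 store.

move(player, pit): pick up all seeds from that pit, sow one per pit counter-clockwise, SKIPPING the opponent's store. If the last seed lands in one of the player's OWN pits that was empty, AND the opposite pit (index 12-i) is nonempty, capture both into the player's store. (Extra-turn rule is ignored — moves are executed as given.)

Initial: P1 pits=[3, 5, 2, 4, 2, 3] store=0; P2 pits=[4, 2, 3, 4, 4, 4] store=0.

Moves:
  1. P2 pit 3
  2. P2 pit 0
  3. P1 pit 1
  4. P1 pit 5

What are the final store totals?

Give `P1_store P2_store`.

Answer: 2 1

Derivation:
Move 1: P2 pit3 -> P1=[4,5,2,4,2,3](0) P2=[4,2,3,0,5,5](1)
Move 2: P2 pit0 -> P1=[4,5,2,4,2,3](0) P2=[0,3,4,1,6,5](1)
Move 3: P1 pit1 -> P1=[4,0,3,5,3,4](1) P2=[0,3,4,1,6,5](1)
Move 4: P1 pit5 -> P1=[4,0,3,5,3,0](2) P2=[1,4,5,1,6,5](1)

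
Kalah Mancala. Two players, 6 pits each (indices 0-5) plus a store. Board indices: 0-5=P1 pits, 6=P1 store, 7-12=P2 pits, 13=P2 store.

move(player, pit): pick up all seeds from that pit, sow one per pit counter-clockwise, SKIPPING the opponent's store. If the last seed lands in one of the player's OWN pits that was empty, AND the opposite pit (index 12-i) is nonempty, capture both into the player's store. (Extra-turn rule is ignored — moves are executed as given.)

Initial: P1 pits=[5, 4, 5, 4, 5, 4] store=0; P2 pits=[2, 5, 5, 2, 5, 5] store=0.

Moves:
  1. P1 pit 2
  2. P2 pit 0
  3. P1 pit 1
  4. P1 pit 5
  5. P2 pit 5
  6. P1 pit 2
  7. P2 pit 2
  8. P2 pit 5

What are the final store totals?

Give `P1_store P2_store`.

Move 1: P1 pit2 -> P1=[5,4,0,5,6,5](1) P2=[3,5,5,2,5,5](0)
Move 2: P2 pit0 -> P1=[5,4,0,5,6,5](1) P2=[0,6,6,3,5,5](0)
Move 3: P1 pit1 -> P1=[5,0,1,6,7,6](1) P2=[0,6,6,3,5,5](0)
Move 4: P1 pit5 -> P1=[5,0,1,6,7,0](2) P2=[1,7,7,4,6,5](0)
Move 5: P2 pit5 -> P1=[6,1,2,7,7,0](2) P2=[1,7,7,4,6,0](1)
Move 6: P1 pit2 -> P1=[6,1,0,8,8,0](2) P2=[1,7,7,4,6,0](1)
Move 7: P2 pit2 -> P1=[7,2,1,8,8,0](2) P2=[1,7,0,5,7,1](2)
Move 8: P2 pit5 -> P1=[7,2,1,8,8,0](2) P2=[1,7,0,5,7,0](3)

Answer: 2 3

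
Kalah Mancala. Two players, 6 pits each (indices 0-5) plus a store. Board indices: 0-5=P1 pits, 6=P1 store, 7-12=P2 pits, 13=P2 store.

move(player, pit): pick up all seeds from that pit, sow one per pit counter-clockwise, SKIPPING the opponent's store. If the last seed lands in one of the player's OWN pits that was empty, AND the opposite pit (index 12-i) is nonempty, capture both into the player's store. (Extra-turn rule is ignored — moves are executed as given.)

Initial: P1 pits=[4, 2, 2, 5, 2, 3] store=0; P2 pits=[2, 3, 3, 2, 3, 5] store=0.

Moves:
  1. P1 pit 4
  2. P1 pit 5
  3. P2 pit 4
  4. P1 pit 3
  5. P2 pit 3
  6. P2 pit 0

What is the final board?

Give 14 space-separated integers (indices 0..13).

Move 1: P1 pit4 -> P1=[4,2,2,5,0,4](1) P2=[2,3,3,2,3,5](0)
Move 2: P1 pit5 -> P1=[4,2,2,5,0,0](2) P2=[3,4,4,2,3,5](0)
Move 3: P2 pit4 -> P1=[5,2,2,5,0,0](2) P2=[3,4,4,2,0,6](1)
Move 4: P1 pit3 -> P1=[5,2,2,0,1,1](3) P2=[4,5,4,2,0,6](1)
Move 5: P2 pit3 -> P1=[5,2,2,0,1,1](3) P2=[4,5,4,0,1,7](1)
Move 6: P2 pit0 -> P1=[5,2,2,0,1,1](3) P2=[0,6,5,1,2,7](1)

Answer: 5 2 2 0 1 1 3 0 6 5 1 2 7 1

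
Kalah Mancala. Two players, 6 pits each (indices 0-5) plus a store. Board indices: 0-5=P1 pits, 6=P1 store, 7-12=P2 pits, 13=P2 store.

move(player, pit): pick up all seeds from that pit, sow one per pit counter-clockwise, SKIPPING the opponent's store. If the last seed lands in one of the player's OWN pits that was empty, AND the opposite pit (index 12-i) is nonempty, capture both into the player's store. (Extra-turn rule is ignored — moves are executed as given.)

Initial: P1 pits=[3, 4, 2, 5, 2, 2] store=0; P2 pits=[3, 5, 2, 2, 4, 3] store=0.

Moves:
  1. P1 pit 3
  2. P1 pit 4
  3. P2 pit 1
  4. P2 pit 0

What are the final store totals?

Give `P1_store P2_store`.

Move 1: P1 pit3 -> P1=[3,4,2,0,3,3](1) P2=[4,6,2,2,4,3](0)
Move 2: P1 pit4 -> P1=[3,4,2,0,0,4](2) P2=[5,6,2,2,4,3](0)
Move 3: P2 pit1 -> P1=[4,4,2,0,0,4](2) P2=[5,0,3,3,5,4](1)
Move 4: P2 pit0 -> P1=[4,4,2,0,0,4](2) P2=[0,1,4,4,6,5](1)

Answer: 2 1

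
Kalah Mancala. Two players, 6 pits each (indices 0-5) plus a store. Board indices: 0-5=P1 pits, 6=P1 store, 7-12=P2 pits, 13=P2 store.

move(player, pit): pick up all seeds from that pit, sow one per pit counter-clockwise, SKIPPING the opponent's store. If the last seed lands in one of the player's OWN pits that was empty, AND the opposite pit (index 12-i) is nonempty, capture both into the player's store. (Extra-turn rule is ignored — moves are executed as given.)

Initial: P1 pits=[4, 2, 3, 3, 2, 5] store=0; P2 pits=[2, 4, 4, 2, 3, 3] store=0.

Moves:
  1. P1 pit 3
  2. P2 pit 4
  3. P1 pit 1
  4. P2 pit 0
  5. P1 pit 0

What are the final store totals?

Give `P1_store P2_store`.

Move 1: P1 pit3 -> P1=[4,2,3,0,3,6](1) P2=[2,4,4,2,3,3](0)
Move 2: P2 pit4 -> P1=[5,2,3,0,3,6](1) P2=[2,4,4,2,0,4](1)
Move 3: P1 pit1 -> P1=[5,0,4,0,3,6](6) P2=[2,4,0,2,0,4](1)
Move 4: P2 pit0 -> P1=[5,0,4,0,3,6](6) P2=[0,5,1,2,0,4](1)
Move 5: P1 pit0 -> P1=[0,1,5,1,4,7](6) P2=[0,5,1,2,0,4](1)

Answer: 6 1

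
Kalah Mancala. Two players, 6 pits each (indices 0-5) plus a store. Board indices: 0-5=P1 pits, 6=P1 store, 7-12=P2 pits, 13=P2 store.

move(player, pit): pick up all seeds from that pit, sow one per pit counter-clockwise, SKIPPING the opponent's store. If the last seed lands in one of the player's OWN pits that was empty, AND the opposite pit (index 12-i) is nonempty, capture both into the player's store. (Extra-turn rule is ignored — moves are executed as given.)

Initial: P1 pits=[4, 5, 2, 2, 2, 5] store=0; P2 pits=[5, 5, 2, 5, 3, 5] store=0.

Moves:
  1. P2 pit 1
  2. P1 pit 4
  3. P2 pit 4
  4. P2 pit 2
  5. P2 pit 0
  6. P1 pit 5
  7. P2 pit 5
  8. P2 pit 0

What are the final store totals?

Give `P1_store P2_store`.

Answer: 2 3

Derivation:
Move 1: P2 pit1 -> P1=[4,5,2,2,2,5](0) P2=[5,0,3,6,4,6](1)
Move 2: P1 pit4 -> P1=[4,5,2,2,0,6](1) P2=[5,0,3,6,4,6](1)
Move 3: P2 pit4 -> P1=[5,6,2,2,0,6](1) P2=[5,0,3,6,0,7](2)
Move 4: P2 pit2 -> P1=[5,6,2,2,0,6](1) P2=[5,0,0,7,1,8](2)
Move 5: P2 pit0 -> P1=[5,6,2,2,0,6](1) P2=[0,1,1,8,2,9](2)
Move 6: P1 pit5 -> P1=[5,6,2,2,0,0](2) P2=[1,2,2,9,3,9](2)
Move 7: P2 pit5 -> P1=[6,7,3,3,1,1](2) P2=[2,3,2,9,3,0](3)
Move 8: P2 pit0 -> P1=[6,7,3,3,1,1](2) P2=[0,4,3,9,3,0](3)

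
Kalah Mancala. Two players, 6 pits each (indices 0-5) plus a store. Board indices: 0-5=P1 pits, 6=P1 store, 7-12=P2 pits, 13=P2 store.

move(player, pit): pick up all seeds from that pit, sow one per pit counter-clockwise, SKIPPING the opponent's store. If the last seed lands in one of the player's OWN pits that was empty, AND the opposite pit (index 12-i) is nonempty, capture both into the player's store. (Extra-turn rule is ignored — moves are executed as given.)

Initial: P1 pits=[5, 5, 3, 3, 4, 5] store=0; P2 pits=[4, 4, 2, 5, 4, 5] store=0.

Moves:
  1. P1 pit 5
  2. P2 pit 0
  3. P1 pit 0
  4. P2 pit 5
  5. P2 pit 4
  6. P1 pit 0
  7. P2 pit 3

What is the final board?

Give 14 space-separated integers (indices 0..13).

Move 1: P1 pit5 -> P1=[5,5,3,3,4,0](1) P2=[5,5,3,6,4,5](0)
Move 2: P2 pit0 -> P1=[5,5,3,3,4,0](1) P2=[0,6,4,7,5,6](0)
Move 3: P1 pit0 -> P1=[0,6,4,4,5,1](1) P2=[0,6,4,7,5,6](0)
Move 4: P2 pit5 -> P1=[1,7,5,5,6,1](1) P2=[0,6,4,7,5,0](1)
Move 5: P2 pit4 -> P1=[2,8,6,5,6,1](1) P2=[0,6,4,7,0,1](2)
Move 6: P1 pit0 -> P1=[0,9,7,5,6,1](1) P2=[0,6,4,7,0,1](2)
Move 7: P2 pit3 -> P1=[1,10,8,6,6,1](1) P2=[0,6,4,0,1,2](3)

Answer: 1 10 8 6 6 1 1 0 6 4 0 1 2 3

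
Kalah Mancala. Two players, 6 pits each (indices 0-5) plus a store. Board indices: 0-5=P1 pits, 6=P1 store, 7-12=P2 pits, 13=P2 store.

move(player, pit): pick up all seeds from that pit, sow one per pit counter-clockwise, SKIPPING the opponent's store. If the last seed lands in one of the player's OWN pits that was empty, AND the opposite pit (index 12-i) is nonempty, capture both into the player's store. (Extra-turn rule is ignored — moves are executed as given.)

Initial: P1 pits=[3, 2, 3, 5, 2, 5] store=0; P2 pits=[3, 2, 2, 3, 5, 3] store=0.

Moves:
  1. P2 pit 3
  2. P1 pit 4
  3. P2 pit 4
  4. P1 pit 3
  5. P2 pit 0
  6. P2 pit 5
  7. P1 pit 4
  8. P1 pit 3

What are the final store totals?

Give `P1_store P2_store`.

Answer: 7 7

Derivation:
Move 1: P2 pit3 -> P1=[3,2,3,5,2,5](0) P2=[3,2,2,0,6,4](1)
Move 2: P1 pit4 -> P1=[3,2,3,5,0,6](1) P2=[3,2,2,0,6,4](1)
Move 3: P2 pit4 -> P1=[4,3,4,6,0,6](1) P2=[3,2,2,0,0,5](2)
Move 4: P1 pit3 -> P1=[4,3,4,0,1,7](2) P2=[4,3,3,0,0,5](2)
Move 5: P2 pit0 -> P1=[4,0,4,0,1,7](2) P2=[0,4,4,1,0,5](6)
Move 6: P2 pit5 -> P1=[5,1,5,1,1,7](2) P2=[0,4,4,1,0,0](7)
Move 7: P1 pit4 -> P1=[5,1,5,1,0,8](2) P2=[0,4,4,1,0,0](7)
Move 8: P1 pit3 -> P1=[5,1,5,0,0,8](7) P2=[0,0,4,1,0,0](7)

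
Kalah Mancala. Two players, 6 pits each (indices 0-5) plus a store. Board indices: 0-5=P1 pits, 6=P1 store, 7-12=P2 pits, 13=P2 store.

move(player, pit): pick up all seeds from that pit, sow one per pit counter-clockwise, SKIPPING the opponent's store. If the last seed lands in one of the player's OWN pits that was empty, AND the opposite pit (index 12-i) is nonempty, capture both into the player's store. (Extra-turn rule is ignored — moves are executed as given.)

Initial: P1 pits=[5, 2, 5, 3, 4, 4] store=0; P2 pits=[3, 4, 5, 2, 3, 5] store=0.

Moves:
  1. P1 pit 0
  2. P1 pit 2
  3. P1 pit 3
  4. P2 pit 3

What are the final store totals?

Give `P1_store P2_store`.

Answer: 2 0

Derivation:
Move 1: P1 pit0 -> P1=[0,3,6,4,5,5](0) P2=[3,4,5,2,3,5](0)
Move 2: P1 pit2 -> P1=[0,3,0,5,6,6](1) P2=[4,5,5,2,3,5](0)
Move 3: P1 pit3 -> P1=[0,3,0,0,7,7](2) P2=[5,6,5,2,3,5](0)
Move 4: P2 pit3 -> P1=[0,3,0,0,7,7](2) P2=[5,6,5,0,4,6](0)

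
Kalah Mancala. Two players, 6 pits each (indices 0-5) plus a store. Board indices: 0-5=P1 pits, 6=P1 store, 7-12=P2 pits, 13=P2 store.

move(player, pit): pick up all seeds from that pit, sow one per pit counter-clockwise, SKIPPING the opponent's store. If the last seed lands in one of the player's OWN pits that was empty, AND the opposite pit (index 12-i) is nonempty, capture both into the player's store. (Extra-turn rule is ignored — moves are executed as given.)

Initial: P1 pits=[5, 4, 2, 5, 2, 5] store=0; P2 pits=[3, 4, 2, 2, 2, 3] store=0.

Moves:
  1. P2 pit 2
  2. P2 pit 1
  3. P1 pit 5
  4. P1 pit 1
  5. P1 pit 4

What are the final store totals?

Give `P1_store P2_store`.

Move 1: P2 pit2 -> P1=[5,4,2,5,2,5](0) P2=[3,4,0,3,3,3](0)
Move 2: P2 pit1 -> P1=[5,4,2,5,2,5](0) P2=[3,0,1,4,4,4](0)
Move 3: P1 pit5 -> P1=[5,4,2,5,2,0](1) P2=[4,1,2,5,4,4](0)
Move 4: P1 pit1 -> P1=[5,0,3,6,3,0](6) P2=[0,1,2,5,4,4](0)
Move 5: P1 pit4 -> P1=[5,0,3,6,0,1](7) P2=[1,1,2,5,4,4](0)

Answer: 7 0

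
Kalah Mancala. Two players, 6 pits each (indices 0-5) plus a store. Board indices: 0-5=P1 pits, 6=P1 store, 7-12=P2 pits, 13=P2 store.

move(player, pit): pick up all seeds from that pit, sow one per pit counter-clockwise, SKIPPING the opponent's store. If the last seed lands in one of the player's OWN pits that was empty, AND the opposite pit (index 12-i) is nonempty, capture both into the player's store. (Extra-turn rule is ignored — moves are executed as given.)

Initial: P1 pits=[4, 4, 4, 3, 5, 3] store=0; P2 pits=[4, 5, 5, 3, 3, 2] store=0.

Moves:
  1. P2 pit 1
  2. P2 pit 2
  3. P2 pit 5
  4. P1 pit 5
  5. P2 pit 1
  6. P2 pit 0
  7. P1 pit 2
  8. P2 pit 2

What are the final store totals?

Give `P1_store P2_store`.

Answer: 2 14

Derivation:
Move 1: P2 pit1 -> P1=[4,4,4,3,5,3](0) P2=[4,0,6,4,4,3](1)
Move 2: P2 pit2 -> P1=[5,5,4,3,5,3](0) P2=[4,0,0,5,5,4](2)
Move 3: P2 pit5 -> P1=[6,6,5,3,5,3](0) P2=[4,0,0,5,5,0](3)
Move 4: P1 pit5 -> P1=[6,6,5,3,5,0](1) P2=[5,1,0,5,5,0](3)
Move 5: P2 pit1 -> P1=[6,6,5,0,5,0](1) P2=[5,0,0,5,5,0](7)
Move 6: P2 pit0 -> P1=[0,6,5,0,5,0](1) P2=[0,1,1,6,6,0](14)
Move 7: P1 pit2 -> P1=[0,6,0,1,6,1](2) P2=[1,1,1,6,6,0](14)
Move 8: P2 pit2 -> P1=[0,6,0,1,6,1](2) P2=[1,1,0,7,6,0](14)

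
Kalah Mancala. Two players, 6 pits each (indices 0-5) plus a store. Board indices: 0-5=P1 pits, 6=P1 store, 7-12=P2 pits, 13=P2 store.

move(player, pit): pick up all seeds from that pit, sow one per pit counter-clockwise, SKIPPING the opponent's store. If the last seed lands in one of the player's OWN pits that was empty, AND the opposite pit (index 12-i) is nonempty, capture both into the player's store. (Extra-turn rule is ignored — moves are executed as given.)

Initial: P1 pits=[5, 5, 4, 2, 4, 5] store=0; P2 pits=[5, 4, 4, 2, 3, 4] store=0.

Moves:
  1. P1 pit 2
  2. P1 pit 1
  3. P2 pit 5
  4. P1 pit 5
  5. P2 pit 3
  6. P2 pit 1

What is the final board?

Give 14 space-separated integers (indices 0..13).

Answer: 6 1 2 4 6 0 3 6 0 6 1 6 3 3

Derivation:
Move 1: P1 pit2 -> P1=[5,5,0,3,5,6](1) P2=[5,4,4,2,3,4](0)
Move 2: P1 pit1 -> P1=[5,0,1,4,6,7](2) P2=[5,4,4,2,3,4](0)
Move 3: P2 pit5 -> P1=[6,1,2,4,6,7](2) P2=[5,4,4,2,3,0](1)
Move 4: P1 pit5 -> P1=[6,1,2,4,6,0](3) P2=[6,5,5,3,4,1](1)
Move 5: P2 pit3 -> P1=[6,1,2,4,6,0](3) P2=[6,5,5,0,5,2](2)
Move 6: P2 pit1 -> P1=[6,1,2,4,6,0](3) P2=[6,0,6,1,6,3](3)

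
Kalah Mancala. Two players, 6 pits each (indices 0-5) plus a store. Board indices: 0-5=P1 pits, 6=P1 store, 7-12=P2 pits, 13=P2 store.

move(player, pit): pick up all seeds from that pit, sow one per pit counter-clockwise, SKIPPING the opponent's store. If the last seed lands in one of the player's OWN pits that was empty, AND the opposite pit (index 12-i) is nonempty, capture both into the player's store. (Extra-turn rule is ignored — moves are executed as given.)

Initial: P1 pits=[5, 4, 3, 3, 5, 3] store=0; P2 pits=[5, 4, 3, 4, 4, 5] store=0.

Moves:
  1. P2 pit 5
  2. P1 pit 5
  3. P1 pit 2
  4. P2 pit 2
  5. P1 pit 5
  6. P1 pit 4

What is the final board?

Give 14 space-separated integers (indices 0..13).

Move 1: P2 pit5 -> P1=[6,5,4,4,5,3](0) P2=[5,4,3,4,4,0](1)
Move 2: P1 pit5 -> P1=[6,5,4,4,5,0](1) P2=[6,5,3,4,4,0](1)
Move 3: P1 pit2 -> P1=[6,5,0,5,6,1](2) P2=[6,5,3,4,4,0](1)
Move 4: P2 pit2 -> P1=[0,5,0,5,6,1](2) P2=[6,5,0,5,5,0](8)
Move 5: P1 pit5 -> P1=[0,5,0,5,6,0](3) P2=[6,5,0,5,5,0](8)
Move 6: P1 pit4 -> P1=[0,5,0,5,0,1](4) P2=[7,6,1,6,5,0](8)

Answer: 0 5 0 5 0 1 4 7 6 1 6 5 0 8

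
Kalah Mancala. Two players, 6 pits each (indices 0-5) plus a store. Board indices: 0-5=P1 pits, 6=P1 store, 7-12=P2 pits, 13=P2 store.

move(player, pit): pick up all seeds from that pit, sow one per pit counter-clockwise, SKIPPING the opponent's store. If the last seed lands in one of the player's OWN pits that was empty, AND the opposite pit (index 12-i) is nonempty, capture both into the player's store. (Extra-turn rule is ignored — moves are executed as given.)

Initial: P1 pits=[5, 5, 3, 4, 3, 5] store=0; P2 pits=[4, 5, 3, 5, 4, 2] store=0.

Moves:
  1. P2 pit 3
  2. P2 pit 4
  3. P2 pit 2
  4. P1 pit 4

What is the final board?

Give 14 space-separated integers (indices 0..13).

Answer: 7 7 4 4 0 6 1 5 5 0 1 1 5 2

Derivation:
Move 1: P2 pit3 -> P1=[6,6,3,4,3,5](0) P2=[4,5,3,0,5,3](1)
Move 2: P2 pit4 -> P1=[7,7,4,4,3,5](0) P2=[4,5,3,0,0,4](2)
Move 3: P2 pit2 -> P1=[7,7,4,4,3,5](0) P2=[4,5,0,1,1,5](2)
Move 4: P1 pit4 -> P1=[7,7,4,4,0,6](1) P2=[5,5,0,1,1,5](2)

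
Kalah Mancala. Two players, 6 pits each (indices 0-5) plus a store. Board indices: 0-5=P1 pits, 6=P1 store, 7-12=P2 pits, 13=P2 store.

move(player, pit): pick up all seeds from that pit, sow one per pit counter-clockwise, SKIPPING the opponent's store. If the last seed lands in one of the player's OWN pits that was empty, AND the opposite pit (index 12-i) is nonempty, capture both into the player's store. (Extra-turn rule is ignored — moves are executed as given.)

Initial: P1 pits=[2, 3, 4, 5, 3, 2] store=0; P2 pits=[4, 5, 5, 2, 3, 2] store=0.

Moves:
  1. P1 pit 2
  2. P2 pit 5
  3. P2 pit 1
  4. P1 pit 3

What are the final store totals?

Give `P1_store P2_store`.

Move 1: P1 pit2 -> P1=[2,3,0,6,4,3](1) P2=[4,5,5,2,3,2](0)
Move 2: P2 pit5 -> P1=[3,3,0,6,4,3](1) P2=[4,5,5,2,3,0](1)
Move 3: P2 pit1 -> P1=[3,3,0,6,4,3](1) P2=[4,0,6,3,4,1](2)
Move 4: P1 pit3 -> P1=[3,3,0,0,5,4](2) P2=[5,1,7,3,4,1](2)

Answer: 2 2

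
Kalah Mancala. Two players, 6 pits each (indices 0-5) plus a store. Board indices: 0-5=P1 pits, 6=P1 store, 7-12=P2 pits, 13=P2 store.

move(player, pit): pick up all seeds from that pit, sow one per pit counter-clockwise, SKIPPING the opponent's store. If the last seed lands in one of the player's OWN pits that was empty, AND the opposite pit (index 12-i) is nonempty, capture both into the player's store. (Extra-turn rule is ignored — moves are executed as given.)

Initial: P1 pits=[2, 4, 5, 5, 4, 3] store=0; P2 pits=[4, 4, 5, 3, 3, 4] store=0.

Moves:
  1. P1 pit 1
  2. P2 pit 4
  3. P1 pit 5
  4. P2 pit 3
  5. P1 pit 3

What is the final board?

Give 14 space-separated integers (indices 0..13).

Move 1: P1 pit1 -> P1=[2,0,6,6,5,4](0) P2=[4,4,5,3,3,4](0)
Move 2: P2 pit4 -> P1=[3,0,6,6,5,4](0) P2=[4,4,5,3,0,5](1)
Move 3: P1 pit5 -> P1=[3,0,6,6,5,0](1) P2=[5,5,6,3,0,5](1)
Move 4: P2 pit3 -> P1=[3,0,6,6,5,0](1) P2=[5,5,6,0,1,6](2)
Move 5: P1 pit3 -> P1=[3,0,6,0,6,1](2) P2=[6,6,7,0,1,6](2)

Answer: 3 0 6 0 6 1 2 6 6 7 0 1 6 2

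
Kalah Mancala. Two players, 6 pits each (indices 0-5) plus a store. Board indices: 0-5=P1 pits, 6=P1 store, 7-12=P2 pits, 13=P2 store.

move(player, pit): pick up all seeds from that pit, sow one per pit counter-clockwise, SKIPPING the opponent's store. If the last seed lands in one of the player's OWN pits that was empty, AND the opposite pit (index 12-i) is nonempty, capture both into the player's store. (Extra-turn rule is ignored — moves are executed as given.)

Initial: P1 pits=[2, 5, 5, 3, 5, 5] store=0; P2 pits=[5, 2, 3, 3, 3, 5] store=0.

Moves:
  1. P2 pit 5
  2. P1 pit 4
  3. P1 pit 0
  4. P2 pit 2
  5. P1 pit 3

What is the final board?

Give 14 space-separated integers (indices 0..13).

Answer: 0 7 7 0 1 7 2 7 4 0 4 4 1 2

Derivation:
Move 1: P2 pit5 -> P1=[3,6,6,4,5,5](0) P2=[5,2,3,3,3,0](1)
Move 2: P1 pit4 -> P1=[3,6,6,4,0,6](1) P2=[6,3,4,3,3,0](1)
Move 3: P1 pit0 -> P1=[0,7,7,5,0,6](1) P2=[6,3,4,3,3,0](1)
Move 4: P2 pit2 -> P1=[0,7,7,5,0,6](1) P2=[6,3,0,4,4,1](2)
Move 5: P1 pit3 -> P1=[0,7,7,0,1,7](2) P2=[7,4,0,4,4,1](2)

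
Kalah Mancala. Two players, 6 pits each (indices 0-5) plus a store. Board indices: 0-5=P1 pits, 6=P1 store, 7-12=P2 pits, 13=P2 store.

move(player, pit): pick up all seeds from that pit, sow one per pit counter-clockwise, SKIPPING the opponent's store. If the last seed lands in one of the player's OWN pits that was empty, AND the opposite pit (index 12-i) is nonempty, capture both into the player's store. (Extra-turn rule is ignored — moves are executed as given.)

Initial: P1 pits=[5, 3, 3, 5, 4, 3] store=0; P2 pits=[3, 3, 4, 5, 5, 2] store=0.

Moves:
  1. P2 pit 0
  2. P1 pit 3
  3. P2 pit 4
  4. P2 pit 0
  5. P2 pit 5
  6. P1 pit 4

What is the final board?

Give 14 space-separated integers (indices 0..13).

Answer: 7 5 4 0 0 5 2 1 7 6 6 0 0 2

Derivation:
Move 1: P2 pit0 -> P1=[5,3,3,5,4,3](0) P2=[0,4,5,6,5,2](0)
Move 2: P1 pit3 -> P1=[5,3,3,0,5,4](1) P2=[1,5,5,6,5,2](0)
Move 3: P2 pit4 -> P1=[6,4,4,0,5,4](1) P2=[1,5,5,6,0,3](1)
Move 4: P2 pit0 -> P1=[6,4,4,0,5,4](1) P2=[0,6,5,6,0,3](1)
Move 5: P2 pit5 -> P1=[7,5,4,0,5,4](1) P2=[0,6,5,6,0,0](2)
Move 6: P1 pit4 -> P1=[7,5,4,0,0,5](2) P2=[1,7,6,6,0,0](2)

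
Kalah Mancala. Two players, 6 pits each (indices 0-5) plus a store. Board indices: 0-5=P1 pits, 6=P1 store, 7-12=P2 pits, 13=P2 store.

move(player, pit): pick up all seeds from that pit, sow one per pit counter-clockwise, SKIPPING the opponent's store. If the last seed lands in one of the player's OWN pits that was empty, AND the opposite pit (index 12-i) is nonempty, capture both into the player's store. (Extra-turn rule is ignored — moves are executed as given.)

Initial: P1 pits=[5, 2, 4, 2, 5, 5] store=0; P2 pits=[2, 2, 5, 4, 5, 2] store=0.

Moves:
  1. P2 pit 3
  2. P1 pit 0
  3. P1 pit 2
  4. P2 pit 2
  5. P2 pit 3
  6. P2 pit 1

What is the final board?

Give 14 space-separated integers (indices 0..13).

Move 1: P2 pit3 -> P1=[6,2,4,2,5,5](0) P2=[2,2,5,0,6,3](1)
Move 2: P1 pit0 -> P1=[0,3,5,3,6,6](1) P2=[2,2,5,0,6,3](1)
Move 3: P1 pit2 -> P1=[0,3,0,4,7,7](2) P2=[3,2,5,0,6,3](1)
Move 4: P2 pit2 -> P1=[1,3,0,4,7,7](2) P2=[3,2,0,1,7,4](2)
Move 5: P2 pit3 -> P1=[1,3,0,4,7,7](2) P2=[3,2,0,0,8,4](2)
Move 6: P2 pit1 -> P1=[1,3,0,4,7,7](2) P2=[3,0,1,1,8,4](2)

Answer: 1 3 0 4 7 7 2 3 0 1 1 8 4 2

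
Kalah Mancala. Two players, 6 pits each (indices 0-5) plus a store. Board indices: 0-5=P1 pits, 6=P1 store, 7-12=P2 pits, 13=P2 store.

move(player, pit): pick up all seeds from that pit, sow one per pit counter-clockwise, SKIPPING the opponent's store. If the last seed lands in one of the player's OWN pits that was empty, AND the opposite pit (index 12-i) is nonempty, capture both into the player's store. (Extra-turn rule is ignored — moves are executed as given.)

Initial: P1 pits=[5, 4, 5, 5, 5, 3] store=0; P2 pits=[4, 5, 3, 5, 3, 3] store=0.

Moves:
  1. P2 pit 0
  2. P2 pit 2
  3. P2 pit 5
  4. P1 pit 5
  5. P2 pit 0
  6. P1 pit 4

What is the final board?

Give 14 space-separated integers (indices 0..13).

Answer: 6 5 6 5 0 1 2 1 9 1 7 5 0 2

Derivation:
Move 1: P2 pit0 -> P1=[5,4,5,5,5,3](0) P2=[0,6,4,6,4,3](0)
Move 2: P2 pit2 -> P1=[5,4,5,5,5,3](0) P2=[0,6,0,7,5,4](1)
Move 3: P2 pit5 -> P1=[6,5,6,5,5,3](0) P2=[0,6,0,7,5,0](2)
Move 4: P1 pit5 -> P1=[6,5,6,5,5,0](1) P2=[1,7,0,7,5,0](2)
Move 5: P2 pit0 -> P1=[6,5,6,5,5,0](1) P2=[0,8,0,7,5,0](2)
Move 6: P1 pit4 -> P1=[6,5,6,5,0,1](2) P2=[1,9,1,7,5,0](2)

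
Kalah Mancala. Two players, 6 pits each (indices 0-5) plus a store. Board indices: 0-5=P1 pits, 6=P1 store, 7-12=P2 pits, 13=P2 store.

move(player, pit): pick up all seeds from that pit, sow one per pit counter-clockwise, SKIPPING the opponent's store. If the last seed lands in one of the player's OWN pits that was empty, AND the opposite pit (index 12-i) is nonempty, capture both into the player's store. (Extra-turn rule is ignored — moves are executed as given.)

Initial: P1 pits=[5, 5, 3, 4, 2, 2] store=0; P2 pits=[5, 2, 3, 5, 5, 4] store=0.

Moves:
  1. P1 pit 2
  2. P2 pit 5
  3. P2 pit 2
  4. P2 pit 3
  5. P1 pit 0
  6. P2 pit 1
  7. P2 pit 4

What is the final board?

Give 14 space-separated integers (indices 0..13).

Answer: 1 9 1 6 4 3 0 5 0 1 0 0 2 13

Derivation:
Move 1: P1 pit2 -> P1=[5,5,0,5,3,3](0) P2=[5,2,3,5,5,4](0)
Move 2: P2 pit5 -> P1=[6,6,1,5,3,3](0) P2=[5,2,3,5,5,0](1)
Move 3: P2 pit2 -> P1=[0,6,1,5,3,3](0) P2=[5,2,0,6,6,0](8)
Move 4: P2 pit3 -> P1=[1,7,2,5,3,3](0) P2=[5,2,0,0,7,1](9)
Move 5: P1 pit0 -> P1=[0,8,2,5,3,3](0) P2=[5,2,0,0,7,1](9)
Move 6: P2 pit1 -> P1=[0,8,0,5,3,3](0) P2=[5,0,1,0,7,1](12)
Move 7: P2 pit4 -> P1=[1,9,1,6,4,3](0) P2=[5,0,1,0,0,2](13)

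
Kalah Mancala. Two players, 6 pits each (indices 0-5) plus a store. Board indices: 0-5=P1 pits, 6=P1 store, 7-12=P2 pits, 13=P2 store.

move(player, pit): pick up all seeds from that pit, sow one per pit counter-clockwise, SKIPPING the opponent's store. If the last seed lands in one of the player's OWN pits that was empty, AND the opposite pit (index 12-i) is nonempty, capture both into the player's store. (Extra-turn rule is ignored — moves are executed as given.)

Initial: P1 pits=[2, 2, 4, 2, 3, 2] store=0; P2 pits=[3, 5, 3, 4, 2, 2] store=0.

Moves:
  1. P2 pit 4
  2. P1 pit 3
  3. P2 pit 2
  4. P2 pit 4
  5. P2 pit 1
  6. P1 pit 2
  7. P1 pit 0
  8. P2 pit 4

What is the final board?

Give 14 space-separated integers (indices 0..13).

Move 1: P2 pit4 -> P1=[2,2,4,2,3,2](0) P2=[3,5,3,4,0,3](1)
Move 2: P1 pit3 -> P1=[2,2,4,0,4,3](0) P2=[3,5,3,4,0,3](1)
Move 3: P2 pit2 -> P1=[2,2,4,0,4,3](0) P2=[3,5,0,5,1,4](1)
Move 4: P2 pit4 -> P1=[2,2,4,0,4,3](0) P2=[3,5,0,5,0,5](1)
Move 5: P2 pit1 -> P1=[2,2,4,0,4,3](0) P2=[3,0,1,6,1,6](2)
Move 6: P1 pit2 -> P1=[2,2,0,1,5,4](1) P2=[3,0,1,6,1,6](2)
Move 7: P1 pit0 -> P1=[0,3,0,1,5,4](8) P2=[3,0,1,0,1,6](2)
Move 8: P2 pit4 -> P1=[0,3,0,1,5,4](8) P2=[3,0,1,0,0,7](2)

Answer: 0 3 0 1 5 4 8 3 0 1 0 0 7 2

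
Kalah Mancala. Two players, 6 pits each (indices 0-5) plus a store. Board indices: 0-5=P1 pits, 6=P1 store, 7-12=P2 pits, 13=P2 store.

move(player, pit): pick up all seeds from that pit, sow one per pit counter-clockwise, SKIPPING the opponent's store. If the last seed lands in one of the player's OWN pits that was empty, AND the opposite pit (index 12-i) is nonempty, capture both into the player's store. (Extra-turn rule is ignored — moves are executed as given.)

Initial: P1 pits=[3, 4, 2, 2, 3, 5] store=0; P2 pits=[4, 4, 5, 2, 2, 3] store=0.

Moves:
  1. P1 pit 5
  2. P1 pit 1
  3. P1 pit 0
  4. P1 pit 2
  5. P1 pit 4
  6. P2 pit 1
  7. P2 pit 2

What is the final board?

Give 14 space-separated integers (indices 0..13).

Move 1: P1 pit5 -> P1=[3,4,2,2,3,0](1) P2=[5,5,6,3,2,3](0)
Move 2: P1 pit1 -> P1=[3,0,3,3,4,0](7) P2=[0,5,6,3,2,3](0)
Move 3: P1 pit0 -> P1=[0,1,4,4,4,0](7) P2=[0,5,6,3,2,3](0)
Move 4: P1 pit2 -> P1=[0,1,0,5,5,1](8) P2=[0,5,6,3,2,3](0)
Move 5: P1 pit4 -> P1=[0,1,0,5,0,2](9) P2=[1,6,7,3,2,3](0)
Move 6: P2 pit1 -> P1=[1,1,0,5,0,2](9) P2=[1,0,8,4,3,4](1)
Move 7: P2 pit2 -> P1=[2,2,1,6,0,2](9) P2=[1,0,0,5,4,5](2)

Answer: 2 2 1 6 0 2 9 1 0 0 5 4 5 2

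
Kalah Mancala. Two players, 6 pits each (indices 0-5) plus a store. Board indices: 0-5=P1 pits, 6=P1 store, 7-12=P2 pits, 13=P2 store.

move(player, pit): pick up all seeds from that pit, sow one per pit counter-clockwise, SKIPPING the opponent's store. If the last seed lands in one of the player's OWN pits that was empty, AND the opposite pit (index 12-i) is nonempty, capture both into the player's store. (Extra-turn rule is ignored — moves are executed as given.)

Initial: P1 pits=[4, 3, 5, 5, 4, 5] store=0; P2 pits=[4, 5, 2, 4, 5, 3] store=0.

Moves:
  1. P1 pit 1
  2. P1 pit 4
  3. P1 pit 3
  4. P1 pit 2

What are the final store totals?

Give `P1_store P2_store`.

Move 1: P1 pit1 -> P1=[4,0,6,6,5,5](0) P2=[4,5,2,4,5,3](0)
Move 2: P1 pit4 -> P1=[4,0,6,6,0,6](1) P2=[5,6,3,4,5,3](0)
Move 3: P1 pit3 -> P1=[4,0,6,0,1,7](2) P2=[6,7,4,4,5,3](0)
Move 4: P1 pit2 -> P1=[4,0,0,1,2,8](3) P2=[7,8,4,4,5,3](0)

Answer: 3 0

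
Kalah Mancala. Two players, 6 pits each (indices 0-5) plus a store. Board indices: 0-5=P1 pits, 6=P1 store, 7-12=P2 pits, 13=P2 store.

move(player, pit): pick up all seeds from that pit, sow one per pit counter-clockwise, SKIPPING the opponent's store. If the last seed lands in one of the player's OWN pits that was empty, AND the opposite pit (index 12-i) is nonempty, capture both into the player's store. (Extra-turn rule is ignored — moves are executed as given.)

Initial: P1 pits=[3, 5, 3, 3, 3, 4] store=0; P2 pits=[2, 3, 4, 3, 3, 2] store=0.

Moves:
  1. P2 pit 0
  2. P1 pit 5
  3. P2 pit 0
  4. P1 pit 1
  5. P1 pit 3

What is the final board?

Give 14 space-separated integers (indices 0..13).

Answer: 3 0 4 0 5 2 3 1 6 6 3 3 2 0

Derivation:
Move 1: P2 pit0 -> P1=[3,5,3,3,3,4](0) P2=[0,4,5,3,3,2](0)
Move 2: P1 pit5 -> P1=[3,5,3,3,3,0](1) P2=[1,5,6,3,3,2](0)
Move 3: P2 pit0 -> P1=[3,5,3,3,3,0](1) P2=[0,6,6,3,3,2](0)
Move 4: P1 pit1 -> P1=[3,0,4,4,4,1](2) P2=[0,6,6,3,3,2](0)
Move 5: P1 pit3 -> P1=[3,0,4,0,5,2](3) P2=[1,6,6,3,3,2](0)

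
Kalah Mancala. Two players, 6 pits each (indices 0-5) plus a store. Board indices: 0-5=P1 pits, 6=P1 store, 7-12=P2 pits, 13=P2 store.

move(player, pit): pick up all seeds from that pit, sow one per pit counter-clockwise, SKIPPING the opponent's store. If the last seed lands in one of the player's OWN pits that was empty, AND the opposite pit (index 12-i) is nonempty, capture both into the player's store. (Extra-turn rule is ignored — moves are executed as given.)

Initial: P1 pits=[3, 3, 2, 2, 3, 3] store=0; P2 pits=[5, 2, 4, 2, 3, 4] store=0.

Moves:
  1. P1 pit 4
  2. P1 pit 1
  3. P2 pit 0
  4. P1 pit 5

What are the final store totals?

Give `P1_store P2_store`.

Move 1: P1 pit4 -> P1=[3,3,2,2,0,4](1) P2=[6,2,4,2,3,4](0)
Move 2: P1 pit1 -> P1=[3,0,3,3,0,4](4) P2=[6,0,4,2,3,4](0)
Move 3: P2 pit0 -> P1=[3,0,3,3,0,4](4) P2=[0,1,5,3,4,5](1)
Move 4: P1 pit5 -> P1=[3,0,3,3,0,0](5) P2=[1,2,6,3,4,5](1)

Answer: 5 1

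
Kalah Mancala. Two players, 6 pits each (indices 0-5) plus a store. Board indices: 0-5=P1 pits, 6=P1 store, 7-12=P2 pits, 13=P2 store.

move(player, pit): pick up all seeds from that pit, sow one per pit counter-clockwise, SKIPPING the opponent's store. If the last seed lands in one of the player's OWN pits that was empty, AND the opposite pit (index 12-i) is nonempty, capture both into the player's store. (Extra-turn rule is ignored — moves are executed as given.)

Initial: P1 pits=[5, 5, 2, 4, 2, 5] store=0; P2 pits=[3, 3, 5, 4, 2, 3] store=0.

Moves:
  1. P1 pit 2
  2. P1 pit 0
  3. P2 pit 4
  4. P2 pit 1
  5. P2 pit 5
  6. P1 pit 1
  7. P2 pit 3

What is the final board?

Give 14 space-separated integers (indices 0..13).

Move 1: P1 pit2 -> P1=[5,5,0,5,3,5](0) P2=[3,3,5,4,2,3](0)
Move 2: P1 pit0 -> P1=[0,6,1,6,4,6](0) P2=[3,3,5,4,2,3](0)
Move 3: P2 pit4 -> P1=[0,6,1,6,4,6](0) P2=[3,3,5,4,0,4](1)
Move 4: P2 pit1 -> P1=[0,0,1,6,4,6](0) P2=[3,0,6,5,0,4](8)
Move 5: P2 pit5 -> P1=[1,1,2,6,4,6](0) P2=[3,0,6,5,0,0](9)
Move 6: P1 pit1 -> P1=[1,0,3,6,4,6](0) P2=[3,0,6,5,0,0](9)
Move 7: P2 pit3 -> P1=[2,1,3,6,4,6](0) P2=[3,0,6,0,1,1](10)

Answer: 2 1 3 6 4 6 0 3 0 6 0 1 1 10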